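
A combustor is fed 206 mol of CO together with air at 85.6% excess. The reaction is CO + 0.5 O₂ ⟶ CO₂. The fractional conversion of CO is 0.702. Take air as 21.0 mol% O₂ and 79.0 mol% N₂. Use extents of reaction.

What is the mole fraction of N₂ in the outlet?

Stoichiometric O₂ = 0.5 × 206 = 103 mol; O₂ fed = 103 × 1.856 = 191.2 mol.
N₂ fed = 191.2 × 79/21 = 719.2 mol.
Fuel reacted = 0.702 × 206 → ξ = 144.6 mol.
Outlet (n = n₀ + ν ξ):
  CO: 206 − 1(144.6) = 61.39
  O₂: 191.2 − 0.5(144.6) = 118.9
  N₂: 719.2 (inert)
  CO₂: 0 + 1(144.6) = 144.6
Total out = 1044 mol; y_N₂ = 719.2 / 1044 = 0.6888.

0.689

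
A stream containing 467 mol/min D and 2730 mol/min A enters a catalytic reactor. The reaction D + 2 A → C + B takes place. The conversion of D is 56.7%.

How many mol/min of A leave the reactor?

D reacted = 0.567 × 467 = 264.8 mol/min; ν_D = −1, so ξ = 264.8/1 = 264.8 mol/min.
Outlet amounts (n = n₀ + ν ξ):
  D: 467 − 1(264.8) = 202.2
  A: 2730 − 2(264.8) = 2200
  C: 0 + 1(264.8) = 264.8
  B: 0 + 1(264.8) = 264.8

2200 mol/min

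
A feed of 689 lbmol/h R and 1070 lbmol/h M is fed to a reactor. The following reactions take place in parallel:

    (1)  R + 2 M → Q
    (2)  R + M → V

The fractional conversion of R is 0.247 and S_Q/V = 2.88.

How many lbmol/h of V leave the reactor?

43.9 lbmol/h

Conversion of R: R consumed = 0.247 × 689 = 170.2 lbmol/h = 1ξ₁ + 1ξ₂.
Selectivity: 1ξ₁ / (1ξ₂) = 2.88 → ξ₁ = 2.88 ξ₂.
Substitute: (1·2.88 + 1) ξ₂ = 170.2 → ξ₂ = 43.86 lbmol/h, ξ₁ = 126.3 lbmol/h.
Outlet amounts (n = n₀ + Σ ν·ξ):
  R: 689 − 1(126.3) − 1(43.86) = 518.8
  M: 1070 − 2(126.3) − 1(43.86) = 773.5
  Q: 0 + 1(126.3) = 126.3
  V: 0 + 1(43.86) = 43.86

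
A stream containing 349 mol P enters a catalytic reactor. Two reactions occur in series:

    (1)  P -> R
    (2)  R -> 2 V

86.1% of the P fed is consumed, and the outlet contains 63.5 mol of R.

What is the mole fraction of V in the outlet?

Conversion of P: P consumed = 1ξ₁ = 0.861 × 349 → ξ₁ = 300.5 mol.
R balance: n_R = 0 + 1ξ₁ − 1ξ₂ = 63.5 → ξ₂ = (1·300.5 − 63.5)/1 = 237 mol.
Outlet amounts (n = n₀ + Σ ν·ξ):
  P: 349 − 1(300.5) = 48.51
  R: 0 + 1(300.5) − 1(237) = 63.5
  V: 0 + 2(237) = 474
Total out = 586 mol; y_V = 474 / 586 = 0.8089.

0.809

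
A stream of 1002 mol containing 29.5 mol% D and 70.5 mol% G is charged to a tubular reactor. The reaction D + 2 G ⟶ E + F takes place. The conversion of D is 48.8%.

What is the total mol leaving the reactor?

858 mol

D reacted = 0.488 × 295.6 = 144.2 mol; ν_D = −1, so ξ = 144.2/1 = 144.2 mol.
Outlet amounts (n = n₀ + ν ξ):
  D: 295.6 − 1(144.2) = 151.3
  G: 706.4 − 2(144.2) = 417.9
  E: 0 + 1(144.2) = 144.2
  F: 0 + 1(144.2) = 144.2
Total out = 151.3 + 417.9 + 144.2 + 144.2 = 857.8 mol.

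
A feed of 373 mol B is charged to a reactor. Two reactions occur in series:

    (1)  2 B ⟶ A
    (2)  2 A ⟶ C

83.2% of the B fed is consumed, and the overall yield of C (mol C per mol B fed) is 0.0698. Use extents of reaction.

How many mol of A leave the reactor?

103 mol

Conversion of B: B consumed = 2ξ₁ = 0.832 × 373 → ξ₁ = 155.2 mol.
Yield of C: 1ξ₂ / 373 = 0.0698 → ξ₂ = 26.04 mol.
Outlet amounts (n = n₀ + Σ ν·ξ):
  B: 373 − 2(155.2) = 62.66
  A: 0 + 1(155.2) − 2(26.04) = 103.1
  C: 0 + 1(26.04) = 26.04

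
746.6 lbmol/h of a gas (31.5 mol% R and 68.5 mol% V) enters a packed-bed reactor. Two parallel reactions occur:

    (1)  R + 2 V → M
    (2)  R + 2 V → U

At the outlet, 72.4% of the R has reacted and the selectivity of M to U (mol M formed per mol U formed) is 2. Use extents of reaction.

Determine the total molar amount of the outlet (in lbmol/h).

406 lbmol/h

Conversion of R: R consumed = 0.724 × 235.2 = 170.3 lbmol/h = 1ξ₁ + 1ξ₂.
Selectivity: 1ξ₁ / (1ξ₂) = 2 → ξ₁ = 2 ξ₂.
Substitute: (1·2 + 1) ξ₂ = 170.3 → ξ₂ = 56.76 lbmol/h, ξ₁ = 113.5 lbmol/h.
Outlet amounts (n = n₀ + Σ ν·ξ):
  R: 235.2 − 1(113.5) − 1(56.76) = 64.91
  V: 511.4 − 2(113.5) − 2(56.76) = 170.9
  M: 0 + 1(113.5) = 113.5
  U: 0 + 1(56.76) = 56.76
Total out = 64.91 + 170.9 + 113.5 + 56.76 = 406.1 lbmol/h.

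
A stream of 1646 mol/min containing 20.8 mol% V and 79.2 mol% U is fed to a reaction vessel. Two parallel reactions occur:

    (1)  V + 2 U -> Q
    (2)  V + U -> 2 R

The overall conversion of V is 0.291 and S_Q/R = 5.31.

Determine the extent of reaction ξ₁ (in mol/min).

Conversion of V: V consumed = 0.291 × 342.4 = 99.63 mol/min = 1ξ₁ + 1ξ₂.
Selectivity: 1ξ₁ / (2ξ₂) = 5.31 → ξ₁ = 10.62 ξ₂.
Substitute: (1·10.62 + 1) ξ₂ = 99.63 → ξ₂ = 8.574 mol/min, ξ₁ = 91.06 mol/min.
Outlet amounts (n = n₀ + Σ ν·ξ):
  V: 342.4 − 1(91.06) − 1(8.574) = 242.7
  U: 1304 − 2(91.06) − 1(8.574) = 1113
  Q: 0 + 1(91.06) = 91.06
  R: 0 + 2(8.574) = 17.15

ξ₁ = 91.1 mol/min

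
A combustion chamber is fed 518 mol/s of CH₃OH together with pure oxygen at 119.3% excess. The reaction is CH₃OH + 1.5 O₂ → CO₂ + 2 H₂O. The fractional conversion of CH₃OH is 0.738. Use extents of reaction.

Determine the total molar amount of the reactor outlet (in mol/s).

Stoichiometric O₂ = 1.5 × 518 = 777 mol/s; O₂ fed = 777 × 2.193 = 1704 mol/s.
Fuel reacted = 0.738 × 518 → ξ = 382.3 mol/s.
Outlet (n = n₀ + ν ξ):
  CH₃OH: 518 − 1(382.3) = 135.7
  O₂: 1704 − 1.5(382.3) = 1131
  CO₂: 0 + 1(382.3) = 382.3
  H₂O: 0 + 2(382.3) = 764.6
Total out = 135.7 + 1131 + 382.3 + 764.6 = 2413 mol/s.

2410 mol/s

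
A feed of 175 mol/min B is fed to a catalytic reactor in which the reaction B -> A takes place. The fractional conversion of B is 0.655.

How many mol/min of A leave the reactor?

B reacted = 0.655 × 175 = 114.6 mol/min; ν_B = −1, so ξ = 114.6/1 = 114.6 mol/min.
Outlet amounts (n = n₀ + ν ξ):
  B: 175 − 1(114.6) = 60.38
  A: 0 + 1(114.6) = 114.6

115 mol/min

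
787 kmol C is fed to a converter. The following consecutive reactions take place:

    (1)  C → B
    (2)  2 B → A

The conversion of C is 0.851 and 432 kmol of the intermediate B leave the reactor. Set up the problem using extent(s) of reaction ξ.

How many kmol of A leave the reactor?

119 kmol

Conversion of C: C consumed = 1ξ₁ = 0.851 × 787 → ξ₁ = 669.7 kmol.
B balance: n_B = 0 + 1ξ₁ − 2ξ₂ = 432 → ξ₂ = (1·669.7 − 432)/2 = 118.9 kmol.
Outlet amounts (n = n₀ + Σ ν·ξ):
  C: 787 − 1(669.7) = 117.3
  B: 0 + 1(669.7) − 2(118.9) = 432
  A: 0 + 1(118.9) = 118.9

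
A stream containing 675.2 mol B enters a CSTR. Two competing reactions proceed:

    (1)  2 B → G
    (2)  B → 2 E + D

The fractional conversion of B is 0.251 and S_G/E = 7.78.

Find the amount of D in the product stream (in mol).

Conversion of B: B consumed = 0.251 × 675.2 = 169.5 mol = 2ξ₁ + 1ξ₂.
Selectivity: 1ξ₁ / (2ξ₂) = 7.78 → ξ₁ = 15.56 ξ₂.
Substitute: (2·15.56 + 1) ξ₂ = 169.5 → ξ₂ = 5.276 mol, ξ₁ = 82.1 mol.
Outlet amounts (n = n₀ + Σ ν·ξ):
  B: 675.2 − 2(82.1) − 1(5.276) = 505.7
  G: 0 + 1(82.1) = 82.1
  E: 0 + 2(5.276) = 10.55
  D: 0 + 1(5.276) = 5.276

5.28 mol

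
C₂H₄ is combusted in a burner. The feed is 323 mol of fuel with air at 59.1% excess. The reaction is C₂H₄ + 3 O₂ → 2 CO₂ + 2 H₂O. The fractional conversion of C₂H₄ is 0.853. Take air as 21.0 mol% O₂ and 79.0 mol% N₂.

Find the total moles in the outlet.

Stoichiometric O₂ = 3 × 323 = 969 mol; O₂ fed = 969 × 1.591 = 1542 mol.
N₂ fed = 1542 × 79/21 = 5800 mol.
Fuel reacted = 0.853 × 323 → ξ = 275.5 mol.
Outlet (n = n₀ + ν ξ):
  C₂H₄: 323 − 1(275.5) = 47.48
  O₂: 1542 − 3(275.5) = 715.1
  N₂: 5800 (inert)
  CO₂: 0 + 2(275.5) = 551
  H₂O: 0 + 2(275.5) = 551
Total out = 47.48 + 715.1 + 5800 + 551 + 551 = 7664 mol.

7660 mol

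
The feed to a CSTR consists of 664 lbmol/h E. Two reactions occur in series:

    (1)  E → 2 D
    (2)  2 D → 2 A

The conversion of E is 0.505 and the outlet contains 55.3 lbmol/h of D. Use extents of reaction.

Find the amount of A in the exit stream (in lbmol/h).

Conversion of E: E consumed = 1ξ₁ = 0.505 × 664 → ξ₁ = 335.3 lbmol/h.
D balance: n_D = 0 + 2ξ₁ − 2ξ₂ = 55.3 → ξ₂ = (2·335.3 − 55.3)/2 = 307.7 lbmol/h.
Outlet amounts (n = n₀ + Σ ν·ξ):
  E: 664 − 1(335.3) = 328.7
  D: 0 + 2(335.3) − 2(307.7) = 55.3
  A: 0 + 2(307.7) = 615.3

615 lbmol/h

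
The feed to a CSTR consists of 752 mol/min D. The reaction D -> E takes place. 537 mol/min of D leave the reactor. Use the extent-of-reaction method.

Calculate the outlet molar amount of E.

215 mol/min

For D: n = n₀ − 1ξ → 537 = 752 − 1ξ, giving ξ = 215 mol/min.
Outlet amounts (n = n₀ + ν ξ):
  D: 752 − 1(215) = 537
  E: 0 + 1(215) = 215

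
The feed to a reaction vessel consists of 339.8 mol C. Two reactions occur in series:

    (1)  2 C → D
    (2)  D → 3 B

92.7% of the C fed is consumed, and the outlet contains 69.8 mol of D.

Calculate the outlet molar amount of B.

263 mol

Conversion of C: C consumed = 2ξ₁ = 0.927 × 339.8 → ξ₁ = 157.5 mol.
D balance: n_D = 0 + 1ξ₁ − 1ξ₂ = 69.8 → ξ₂ = (1·157.5 − 69.8)/1 = 87.7 mol.
Outlet amounts (n = n₀ + Σ ν·ξ):
  C: 339.8 − 2(157.5) = 24.81
  D: 0 + 1(157.5) − 1(87.7) = 69.8
  B: 0 + 3(87.7) = 263.1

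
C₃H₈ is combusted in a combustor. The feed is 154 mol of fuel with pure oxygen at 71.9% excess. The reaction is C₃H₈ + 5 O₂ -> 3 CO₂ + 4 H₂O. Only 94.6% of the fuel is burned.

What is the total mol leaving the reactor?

1620 mol

Stoichiometric O₂ = 5 × 154 = 770 mol; O₂ fed = 770 × 1.719 = 1324 mol.
Fuel reacted = 0.946 × 154 → ξ = 145.7 mol.
Outlet (n = n₀ + ν ξ):
  C₃H₈: 154 − 1(145.7) = 8.316
  O₂: 1324 − 5(145.7) = 595.2
  CO₂: 0 + 3(145.7) = 437.1
  H₂O: 0 + 4(145.7) = 582.7
Total out = 8.316 + 595.2 + 437.1 + 582.7 = 1623 mol.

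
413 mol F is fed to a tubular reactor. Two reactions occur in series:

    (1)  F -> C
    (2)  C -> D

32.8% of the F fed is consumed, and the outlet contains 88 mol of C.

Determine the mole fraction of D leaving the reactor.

0.115

Conversion of F: F consumed = 1ξ₁ = 0.328 × 413 → ξ₁ = 135.5 mol.
C balance: n_C = 0 + 1ξ₁ − 1ξ₂ = 88 → ξ₂ = (1·135.5 − 88)/1 = 47.46 mol.
Outlet amounts (n = n₀ + Σ ν·ξ):
  F: 413 − 1(135.5) = 277.5
  C: 0 + 1(135.5) − 1(47.46) = 88
  D: 0 + 1(47.46) = 47.46
Total out = 413 mol; y_D = 47.46 / 413 = 0.1149.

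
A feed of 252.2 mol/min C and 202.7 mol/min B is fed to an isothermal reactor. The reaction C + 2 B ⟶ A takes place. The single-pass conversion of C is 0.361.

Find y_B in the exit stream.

0.0756

C reacted = 0.361 × 252.2 = 91.04 mol/min; ν_C = −1, so ξ = 91.04/1 = 91.04 mol/min.
Outlet amounts (n = n₀ + ν ξ):
  C: 252.2 − 1(91.04) = 161.2
  B: 202.7 − 2(91.04) = 20.61
  A: 0 + 1(91.04) = 91.04
Total out = 272.8 mol/min; y_B = 20.61 / 272.8 = 0.07555.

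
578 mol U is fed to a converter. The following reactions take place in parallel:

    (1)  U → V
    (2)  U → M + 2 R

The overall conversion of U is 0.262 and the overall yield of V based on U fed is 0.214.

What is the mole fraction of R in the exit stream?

Yield of V: 1ξ₁ / 578 = 0.214 → ξ₁ = 123.7 mol.
Conversion of U: 1ξ₁ + 1ξ₂ = 0.262 × 578 = 151.4 → ξ₂ = 27.74 mol.
Outlet amounts (n = n₀ + Σ ν·ξ):
  U: 578 − 1(123.7) − 1(27.74) = 426.6
  V: 0 + 1(123.7) = 123.7
  M: 0 + 1(27.74) = 27.74
  R: 0 + 2(27.74) = 55.49
Total out = 633.5 mol; y_R = 55.49 / 633.5 = 0.08759.

0.0876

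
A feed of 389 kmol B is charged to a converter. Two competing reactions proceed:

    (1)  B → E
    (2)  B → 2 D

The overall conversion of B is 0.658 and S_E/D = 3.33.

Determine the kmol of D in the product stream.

66.8 kmol

Conversion of B: B consumed = 0.658 × 389 = 256 kmol = 1ξ₁ + 1ξ₂.
Selectivity: 1ξ₁ / (2ξ₂) = 3.33 → ξ₁ = 6.66 ξ₂.
Substitute: (1·6.66 + 1) ξ₂ = 256 → ξ₂ = 33.42 kmol, ξ₁ = 222.5 kmol.
Outlet amounts (n = n₀ + Σ ν·ξ):
  B: 389 − 1(222.5) − 1(33.42) = 133
  E: 0 + 1(222.5) = 222.5
  D: 0 + 2(33.42) = 66.83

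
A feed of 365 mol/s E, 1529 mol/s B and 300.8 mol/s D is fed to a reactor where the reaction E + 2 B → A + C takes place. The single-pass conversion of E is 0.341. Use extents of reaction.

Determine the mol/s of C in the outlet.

124 mol/s

E reacted = 0.341 × 365 = 124.5 mol/s; ν_E = −1, so ξ = 124.5/1 = 124.5 mol/s.
Outlet amounts (n = n₀ + ν ξ):
  E: 365 − 1(124.5) = 240.5
  B: 1529 − 2(124.5) = 1280
  A: 0 + 1(124.5) = 124.5
  C: 0 + 1(124.5) = 124.5
  D: 300.8 (inert)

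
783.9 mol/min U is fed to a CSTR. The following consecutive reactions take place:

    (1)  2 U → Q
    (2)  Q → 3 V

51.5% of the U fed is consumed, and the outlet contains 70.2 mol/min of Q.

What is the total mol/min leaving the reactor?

Conversion of U: U consumed = 2ξ₁ = 0.515 × 783.9 → ξ₁ = 201.9 mol/min.
Q balance: n_Q = 0 + 1ξ₁ − 1ξ₂ = 70.2 → ξ₂ = (1·201.9 − 70.2)/1 = 131.7 mol/min.
Outlet amounts (n = n₀ + Σ ν·ξ):
  U: 783.9 − 2(201.9) = 380.2
  Q: 0 + 1(201.9) − 1(131.7) = 70.2
  V: 0 + 3(131.7) = 395
Total out = 380.2 + 70.2 + 395 = 845.4 mol/min.

845 mol/min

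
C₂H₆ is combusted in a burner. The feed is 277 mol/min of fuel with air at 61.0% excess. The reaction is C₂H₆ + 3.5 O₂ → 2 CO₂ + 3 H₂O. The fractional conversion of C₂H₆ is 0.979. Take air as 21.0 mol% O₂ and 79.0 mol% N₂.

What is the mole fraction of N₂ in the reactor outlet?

Stoichiometric O₂ = 3.5 × 277 = 969.5 mol/min; O₂ fed = 969.5 × 1.610 = 1561 mol/min.
N₂ fed = 1561 × 79/21 = 5872 mol/min.
Fuel reacted = 0.979 × 277 → ξ = 271.2 mol/min.
Outlet (n = n₀ + ν ξ):
  C₂H₆: 277 − 1(271.2) = 5.817
  O₂: 1561 − 3.5(271.2) = 611.8
  N₂: 5872 (inert)
  CO₂: 0 + 2(271.2) = 542.4
  H₂O: 0 + 3(271.2) = 813.5
Total out = 7845 mol/min; y_N₂ = 5872 / 7845 = 0.7485.

0.748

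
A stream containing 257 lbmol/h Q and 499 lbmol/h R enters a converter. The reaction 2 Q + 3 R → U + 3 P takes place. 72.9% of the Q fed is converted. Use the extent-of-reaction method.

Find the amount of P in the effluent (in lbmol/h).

Q reacted = 0.729 × 257 = 187.4 lbmol/h; ν_Q = −2, so ξ = 187.4/2 = 93.68 lbmol/h.
Outlet amounts (n = n₀ + ν ξ):
  Q: 257 − 2(93.68) = 69.65
  R: 499 − 3(93.68) = 218
  U: 0 + 1(93.68) = 93.68
  P: 0 + 3(93.68) = 281

281 lbmol/h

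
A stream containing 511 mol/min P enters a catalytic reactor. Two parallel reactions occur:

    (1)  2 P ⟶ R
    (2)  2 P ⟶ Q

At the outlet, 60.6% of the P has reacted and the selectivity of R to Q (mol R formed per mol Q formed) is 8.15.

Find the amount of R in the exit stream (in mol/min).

138 mol/min

Conversion of P: P consumed = 0.606 × 511 = 309.7 mol/min = 2ξ₁ + 2ξ₂.
Selectivity: 1ξ₁ / (1ξ₂) = 8.15 → ξ₁ = 8.15 ξ₂.
Substitute: (2·8.15 + 2) ξ₂ = 309.7 → ξ₂ = 16.92 mol/min, ξ₁ = 137.9 mol/min.
Outlet amounts (n = n₀ + Σ ν·ξ):
  P: 511 − 2(137.9) − 2(16.92) = 201.3
  R: 0 + 1(137.9) = 137.9
  Q: 0 + 1(16.92) = 16.92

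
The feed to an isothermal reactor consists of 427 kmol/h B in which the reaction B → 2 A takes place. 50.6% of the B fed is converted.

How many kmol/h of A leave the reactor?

432 kmol/h

B reacted = 0.506 × 427 = 216.1 kmol/h; ν_B = −1, so ξ = 216.1/1 = 216.1 kmol/h.
Outlet amounts (n = n₀ + ν ξ):
  B: 427 − 1(216.1) = 210.9
  A: 0 + 2(216.1) = 432.1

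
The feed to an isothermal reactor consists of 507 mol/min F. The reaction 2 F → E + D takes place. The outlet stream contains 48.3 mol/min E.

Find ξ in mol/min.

For E: n = n₀ + 1ξ → 48.3 = 0 + 1ξ, giving ξ = 48.3 mol/min.
Outlet amounts (n = n₀ + ν ξ):
  F: 507 − 2(48.3) = 410.4
  E: 0 + 1(48.3) = 48.3
  D: 0 + 1(48.3) = 48.3

ξ = 48.3 mol/min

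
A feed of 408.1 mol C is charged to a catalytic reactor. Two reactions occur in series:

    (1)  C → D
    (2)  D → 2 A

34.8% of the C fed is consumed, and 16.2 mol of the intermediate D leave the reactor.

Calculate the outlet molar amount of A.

252 mol

Conversion of C: C consumed = 1ξ₁ = 0.348 × 408.1 → ξ₁ = 142 mol.
D balance: n_D = 0 + 1ξ₁ − 1ξ₂ = 16.2 → ξ₂ = (1·142 − 16.2)/1 = 125.8 mol.
Outlet amounts (n = n₀ + Σ ν·ξ):
  C: 408.1 − 1(142) = 266.1
  D: 0 + 1(142) − 1(125.8) = 16.2
  A: 0 + 2(125.8) = 251.6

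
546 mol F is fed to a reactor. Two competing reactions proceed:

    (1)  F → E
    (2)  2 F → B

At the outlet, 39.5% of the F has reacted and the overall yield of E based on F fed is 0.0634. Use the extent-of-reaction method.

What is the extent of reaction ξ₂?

Yield of E: 1ξ₁ / 546 = 0.0634 → ξ₁ = 34.62 mol.
Conversion of F: 1ξ₁ + 2ξ₂ = 0.395 × 546 = 215.7 → ξ₂ = 90.53 mol.
Outlet amounts (n = n₀ + Σ ν·ξ):
  F: 546 − 1(34.62) − 2(90.53) = 330.3
  E: 0 + 1(34.62) = 34.62
  B: 0 + 1(90.53) = 90.53

ξ₂ = 90.5 mol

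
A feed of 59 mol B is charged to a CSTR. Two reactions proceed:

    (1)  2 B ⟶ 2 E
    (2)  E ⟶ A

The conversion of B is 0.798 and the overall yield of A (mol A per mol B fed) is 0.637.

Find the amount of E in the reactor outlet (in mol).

Conversion of B: B consumed = 2ξ₁ = 0.798 × 59 → ξ₁ = 23.54 mol.
Yield of A: 1ξ₂ / 59 = 0.637 → ξ₂ = 37.58 mol.
Outlet amounts (n = n₀ + Σ ν·ξ):
  B: 59 − 2(23.54) = 11.92
  E: 0 + 2(23.54) − 1(37.58) = 9.499
  A: 0 + 1(37.58) = 37.58

9.5 mol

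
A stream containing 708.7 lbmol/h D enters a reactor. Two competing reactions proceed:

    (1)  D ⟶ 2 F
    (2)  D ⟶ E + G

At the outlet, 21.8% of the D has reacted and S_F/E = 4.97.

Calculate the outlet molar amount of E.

Conversion of D: D consumed = 0.218 × 708.7 = 154.5 lbmol/h = 1ξ₁ + 1ξ₂.
Selectivity: 2ξ₁ / (1ξ₂) = 4.97 → ξ₁ = 2.485 ξ₂.
Substitute: (1·2.485 + 1) ξ₂ = 154.5 → ξ₂ = 44.33 lbmol/h, ξ₁ = 110.2 lbmol/h.
Outlet amounts (n = n₀ + Σ ν·ξ):
  D: 708.7 − 1(110.2) − 1(44.33) = 554.2
  F: 0 + 2(110.2) = 220.3
  E: 0 + 1(44.33) = 44.33
  G: 0 + 1(44.33) = 44.33

44.3 lbmol/h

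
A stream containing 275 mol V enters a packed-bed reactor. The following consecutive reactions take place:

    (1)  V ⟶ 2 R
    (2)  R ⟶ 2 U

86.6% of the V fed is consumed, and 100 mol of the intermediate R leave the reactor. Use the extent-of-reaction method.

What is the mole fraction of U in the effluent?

0.846

Conversion of V: V consumed = 1ξ₁ = 0.866 × 275 → ξ₁ = 238.2 mol.
R balance: n_R = 0 + 2ξ₁ − 1ξ₂ = 100 → ξ₂ = (2·238.2 − 100)/1 = 376.3 mol.
Outlet amounts (n = n₀ + Σ ν·ξ):
  V: 275 − 1(238.2) = 36.85
  R: 0 + 2(238.2) − 1(376.3) = 100
  U: 0 + 2(376.3) = 752.6
Total out = 889.5 mol; y_U = 752.6 / 889.5 = 0.8461.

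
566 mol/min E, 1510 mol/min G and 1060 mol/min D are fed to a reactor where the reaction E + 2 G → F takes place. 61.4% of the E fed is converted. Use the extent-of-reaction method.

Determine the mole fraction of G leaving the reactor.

0.334

E reacted = 0.614 × 566 = 347.5 mol/min; ν_E = −1, so ξ = 347.5/1 = 347.5 mol/min.
Outlet amounts (n = n₀ + ν ξ):
  E: 566 − 1(347.5) = 218.5
  G: 1510 − 2(347.5) = 815
  F: 0 + 1(347.5) = 347.5
  D: 1060 (inert)
Total out = 2441 mol/min; y_G = 815 / 2441 = 0.3339.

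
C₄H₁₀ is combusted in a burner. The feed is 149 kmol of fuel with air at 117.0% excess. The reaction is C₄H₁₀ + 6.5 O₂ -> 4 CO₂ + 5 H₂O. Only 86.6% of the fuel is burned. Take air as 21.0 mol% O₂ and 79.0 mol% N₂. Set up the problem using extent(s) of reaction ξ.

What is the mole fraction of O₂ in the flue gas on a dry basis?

Stoichiometric O₂ = 6.5 × 149 = 968.5 kmol; O₂ fed = 968.5 × 2.170 = 2102 kmol.
N₂ fed = 2102 × 79/21 = 7906 kmol.
Fuel reacted = 0.866 × 149 → ξ = 129 kmol.
Outlet (n = n₀ + ν ξ):
  C₄H₁₀: 149 − 1(129) = 19.97
  O₂: 2102 − 6.5(129) = 1263
  N₂: 7906 (inert)
  CO₂: 0 + 4(129) = 516.1
  H₂O: 0 + 5(129) = 645.2
Dry total = 9705 kmol; y_O₂ (dry) = 1263 / 9705 = 0.1301.

0.13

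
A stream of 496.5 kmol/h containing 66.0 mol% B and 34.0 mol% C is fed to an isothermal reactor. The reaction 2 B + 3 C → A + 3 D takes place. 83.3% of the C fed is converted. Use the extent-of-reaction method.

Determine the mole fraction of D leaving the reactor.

C reacted = 0.833 × 168.8 = 140.6 kmol/h; ν_C = −3, so ξ = 140.6/3 = 46.87 kmol/h.
Outlet amounts (n = n₀ + ν ξ):
  B: 327.7 − 2(46.87) = 233.9
  C: 168.8 − 3(46.87) = 28.19
  A: 0 + 1(46.87) = 46.87
  D: 0 + 3(46.87) = 140.6
Total out = 449.6 kmol/h; y_D = 140.6 / 449.6 = 0.3127.

0.313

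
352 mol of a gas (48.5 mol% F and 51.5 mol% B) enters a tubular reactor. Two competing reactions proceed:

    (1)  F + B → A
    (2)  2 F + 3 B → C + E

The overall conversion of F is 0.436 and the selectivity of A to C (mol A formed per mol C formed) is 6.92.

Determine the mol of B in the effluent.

98.5 mol

Conversion of F: F consumed = 0.436 × 170.7 = 74.43 mol = 1ξ₁ + 2ξ₂.
Selectivity: 1ξ₁ / (1ξ₂) = 6.92 → ξ₁ = 6.92 ξ₂.
Substitute: (1·6.92 + 2) ξ₂ = 74.43 → ξ₂ = 8.345 mol, ξ₁ = 57.74 mol.
Outlet amounts (n = n₀ + Σ ν·ξ):
  F: 170.7 − 1(57.74) − 2(8.345) = 96.29
  B: 181.3 − 1(57.74) − 3(8.345) = 98.5
  A: 0 + 1(57.74) = 57.74
  C: 0 + 1(8.345) = 8.345
  E: 0 + 1(8.345) = 8.345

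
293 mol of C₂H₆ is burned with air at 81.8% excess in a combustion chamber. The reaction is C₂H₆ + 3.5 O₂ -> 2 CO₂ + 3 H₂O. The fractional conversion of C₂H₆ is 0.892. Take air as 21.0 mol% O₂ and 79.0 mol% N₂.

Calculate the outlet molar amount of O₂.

950 mol

Stoichiometric O₂ = 3.5 × 293 = 1026 mol; O₂ fed = 1026 × 1.818 = 1864 mol.
N₂ fed = 1864 × 79/21 = 7014 mol.
Fuel reacted = 0.892 × 293 → ξ = 261.4 mol.
Outlet (n = n₀ + ν ξ):
  C₂H₆: 293 − 1(261.4) = 31.64
  O₂: 1864 − 3.5(261.4) = 949.6
  N₂: 7014 (inert)
  CO₂: 0 + 2(261.4) = 522.7
  H₂O: 0 + 3(261.4) = 784.1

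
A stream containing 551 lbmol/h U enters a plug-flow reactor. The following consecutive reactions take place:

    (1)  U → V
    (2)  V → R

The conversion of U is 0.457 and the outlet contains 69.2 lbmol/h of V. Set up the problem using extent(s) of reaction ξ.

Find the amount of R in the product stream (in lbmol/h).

183 lbmol/h

Conversion of U: U consumed = 1ξ₁ = 0.457 × 551 → ξ₁ = 251.8 lbmol/h.
V balance: n_V = 0 + 1ξ₁ − 1ξ₂ = 69.2 → ξ₂ = (1·251.8 − 69.2)/1 = 182.6 lbmol/h.
Outlet amounts (n = n₀ + Σ ν·ξ):
  U: 551 − 1(251.8) = 299.2
  V: 0 + 1(251.8) − 1(182.6) = 69.2
  R: 0 + 1(182.6) = 182.6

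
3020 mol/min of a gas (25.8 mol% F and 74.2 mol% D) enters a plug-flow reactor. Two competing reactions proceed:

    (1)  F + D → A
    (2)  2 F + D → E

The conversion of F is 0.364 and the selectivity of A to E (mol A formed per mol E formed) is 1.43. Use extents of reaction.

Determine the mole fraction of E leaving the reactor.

0.0302

Conversion of F: F consumed = 0.364 × 779.2 = 283.6 mol/min = 1ξ₁ + 2ξ₂.
Selectivity: 1ξ₁ / (1ξ₂) = 1.43 → ξ₁ = 1.43 ξ₂.
Substitute: (1·1.43 + 2) ξ₂ = 283.6 → ξ₂ = 82.69 mol/min, ξ₁ = 118.2 mol/min.
Outlet amounts (n = n₀ + Σ ν·ξ):
  F: 779.2 − 1(118.2) − 2(82.69) = 495.5
  D: 2241 − 1(118.2) − 1(82.69) = 2040
  A: 0 + 1(118.2) = 118.2
  E: 0 + 1(82.69) = 82.69
Total out = 2736 mol/min; y_E = 82.69 / 2736 = 0.03022.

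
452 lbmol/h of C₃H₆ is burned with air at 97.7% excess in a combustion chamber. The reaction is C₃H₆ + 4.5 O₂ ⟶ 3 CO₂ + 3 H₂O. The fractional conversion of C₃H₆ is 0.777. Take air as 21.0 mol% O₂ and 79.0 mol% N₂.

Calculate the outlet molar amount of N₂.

Stoichiometric O₂ = 4.5 × 452 = 2034 lbmol/h; O₂ fed = 2034 × 1.977 = 4021 lbmol/h.
N₂ fed = 4021 × 79/21 = 15130 lbmol/h.
Fuel reacted = 0.777 × 452 → ξ = 351.2 lbmol/h.
Outlet (n = n₀ + ν ξ):
  C₃H₆: 452 − 1(351.2) = 100.8
  O₂: 4021 − 4.5(351.2) = 2441
  N₂: 15130 (inert)
  CO₂: 0 + 3(351.2) = 1054
  H₂O: 0 + 3(351.2) = 1054

15100 lbmol/h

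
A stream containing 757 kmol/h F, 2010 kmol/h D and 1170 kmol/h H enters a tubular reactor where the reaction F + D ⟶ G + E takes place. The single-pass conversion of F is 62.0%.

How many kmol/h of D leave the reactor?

F reacted = 0.62 × 757 = 469.3 kmol/h; ν_F = −1, so ξ = 469.3/1 = 469.3 kmol/h.
Outlet amounts (n = n₀ + ν ξ):
  F: 757 − 1(469.3) = 287.7
  D: 2010 − 1(469.3) = 1541
  G: 0 + 1(469.3) = 469.3
  E: 0 + 1(469.3) = 469.3
  H: 1170 (inert)

1540 kmol/h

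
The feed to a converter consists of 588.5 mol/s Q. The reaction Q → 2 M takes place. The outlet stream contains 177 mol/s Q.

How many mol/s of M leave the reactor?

823 mol/s

For Q: n = n₀ − 1ξ → 177 = 588.5 − 1ξ, giving ξ = 411.5 mol/s.
Outlet amounts (n = n₀ + ν ξ):
  Q: 588.5 − 1(411.5) = 177
  M: 0 + 2(411.5) = 823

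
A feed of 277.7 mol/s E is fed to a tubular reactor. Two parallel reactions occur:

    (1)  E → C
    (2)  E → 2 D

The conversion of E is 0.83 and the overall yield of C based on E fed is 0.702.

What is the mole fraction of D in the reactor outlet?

0.227

Yield of C: 1ξ₁ / 277.7 = 0.702 → ξ₁ = 194.9 mol/s.
Conversion of E: 1ξ₁ + 1ξ₂ = 0.83 × 277.7 = 230.5 → ξ₂ = 35.55 mol/s.
Outlet amounts (n = n₀ + Σ ν·ξ):
  E: 277.7 − 1(194.9) − 1(35.55) = 47.21
  C: 0 + 1(194.9) = 194.9
  D: 0 + 2(35.55) = 71.09
Total out = 313.2 mol/s; y_D = 71.09 / 313.2 = 0.227.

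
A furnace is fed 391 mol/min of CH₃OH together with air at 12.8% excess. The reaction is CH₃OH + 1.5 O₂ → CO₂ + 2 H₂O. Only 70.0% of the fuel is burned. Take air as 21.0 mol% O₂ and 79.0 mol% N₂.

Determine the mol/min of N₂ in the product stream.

2490 mol/min

Stoichiometric O₂ = 1.5 × 391 = 586.5 mol/min; O₂ fed = 586.5 × 1.128 = 661.6 mol/min.
N₂ fed = 661.6 × 79/21 = 2489 mol/min.
Fuel reacted = 0.7 × 391 → ξ = 273.7 mol/min.
Outlet (n = n₀ + ν ξ):
  CH₃OH: 391 − 1(273.7) = 117.3
  O₂: 661.6 − 1.5(273.7) = 251
  N₂: 2489 (inert)
  CO₂: 0 + 1(273.7) = 273.7
  H₂O: 0 + 2(273.7) = 547.4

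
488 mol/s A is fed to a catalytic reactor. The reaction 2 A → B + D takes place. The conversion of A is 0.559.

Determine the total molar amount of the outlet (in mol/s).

488 mol/s

A reacted = 0.559 × 488 = 272.8 mol/s; ν_A = −2, so ξ = 272.8/2 = 136.4 mol/s.
Outlet amounts (n = n₀ + ν ξ):
  A: 488 − 2(136.4) = 215.2
  B: 0 + 1(136.4) = 136.4
  D: 0 + 1(136.4) = 136.4
Total out = 215.2 + 136.4 + 136.4 = 488 mol/s.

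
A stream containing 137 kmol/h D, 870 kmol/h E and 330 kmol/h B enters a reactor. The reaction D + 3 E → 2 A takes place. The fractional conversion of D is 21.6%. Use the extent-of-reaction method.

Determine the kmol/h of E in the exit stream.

D reacted = 0.216 × 137 = 29.59 kmol/h; ν_D = −1, so ξ = 29.59/1 = 29.59 kmol/h.
Outlet amounts (n = n₀ + ν ξ):
  D: 137 − 1(29.59) = 107.4
  E: 870 − 3(29.59) = 781.2
  A: 0 + 2(29.59) = 59.18
  B: 330 (inert)

781 kmol/h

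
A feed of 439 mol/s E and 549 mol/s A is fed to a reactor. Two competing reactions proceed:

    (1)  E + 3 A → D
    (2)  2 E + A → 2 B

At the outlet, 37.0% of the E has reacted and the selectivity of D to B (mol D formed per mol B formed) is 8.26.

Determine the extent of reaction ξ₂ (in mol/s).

Conversion of E: E consumed = 0.37 × 439 = 162.4 mol/s = 1ξ₁ + 2ξ₂.
Selectivity: 1ξ₁ / (2ξ₂) = 8.26 → ξ₁ = 16.52 ξ₂.
Substitute: (1·16.52 + 2) ξ₂ = 162.4 → ξ₂ = 8.771 mol/s, ξ₁ = 144.9 mol/s.
Outlet amounts (n = n₀ + Σ ν·ξ):
  E: 439 − 1(144.9) − 2(8.771) = 276.6
  A: 549 − 3(144.9) − 1(8.771) = 105.6
  D: 0 + 1(144.9) = 144.9
  B: 0 + 2(8.771) = 17.54

ξ₂ = 8.77 mol/s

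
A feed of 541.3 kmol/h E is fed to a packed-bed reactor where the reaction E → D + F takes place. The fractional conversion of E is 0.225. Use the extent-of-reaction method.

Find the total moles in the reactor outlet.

E reacted = 0.225 × 541.3 = 121.8 kmol/h; ν_E = −1, so ξ = 121.8/1 = 121.8 kmol/h.
Outlet amounts (n = n₀ + ν ξ):
  E: 541.3 − 1(121.8) = 419.5
  D: 0 + 1(121.8) = 121.8
  F: 0 + 1(121.8) = 121.8
Total out = 419.5 + 121.8 + 121.8 = 663.1 kmol/h.

663 kmol/h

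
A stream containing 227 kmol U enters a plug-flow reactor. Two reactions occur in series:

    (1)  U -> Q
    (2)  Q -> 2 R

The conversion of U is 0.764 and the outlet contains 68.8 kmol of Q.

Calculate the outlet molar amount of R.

Conversion of U: U consumed = 1ξ₁ = 0.764 × 227 → ξ₁ = 173.4 kmol.
Q balance: n_Q = 0 + 1ξ₁ − 1ξ₂ = 68.8 → ξ₂ = (1·173.4 − 68.8)/1 = 104.6 kmol.
Outlet amounts (n = n₀ + Σ ν·ξ):
  U: 227 − 1(173.4) = 53.57
  Q: 0 + 1(173.4) − 1(104.6) = 68.8
  R: 0 + 2(104.6) = 209.3

209 kmol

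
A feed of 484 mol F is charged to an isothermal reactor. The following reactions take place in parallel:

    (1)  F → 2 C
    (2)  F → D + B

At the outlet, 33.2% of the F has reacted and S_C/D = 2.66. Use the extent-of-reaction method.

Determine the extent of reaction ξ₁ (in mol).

ξ₁ = 91.7 mol

Conversion of F: F consumed = 0.332 × 484 = 160.7 mol = 1ξ₁ + 1ξ₂.
Selectivity: 2ξ₁ / (1ξ₂) = 2.66 → ξ₁ = 1.33 ξ₂.
Substitute: (1·1.33 + 1) ξ₂ = 160.7 → ξ₂ = 68.96 mol, ξ₁ = 91.72 mol.
Outlet amounts (n = n₀ + Σ ν·ξ):
  F: 484 − 1(91.72) − 1(68.96) = 323.3
  C: 0 + 2(91.72) = 183.4
  D: 0 + 1(68.96) = 68.96
  B: 0 + 1(68.96) = 68.96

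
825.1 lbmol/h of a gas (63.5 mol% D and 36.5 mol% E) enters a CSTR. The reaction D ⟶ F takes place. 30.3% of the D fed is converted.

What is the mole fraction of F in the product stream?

D reacted = 0.303 × 523.9 = 158.8 lbmol/h; ν_D = −1, so ξ = 158.8/1 = 158.8 lbmol/h.
Outlet amounts (n = n₀ + ν ξ):
  D: 523.9 − 1(158.8) = 365.2
  F: 0 + 1(158.8) = 158.8
  E: 301.2 (inert)
Total out = 825.1 lbmol/h; y_F = 158.8 / 825.1 = 0.1924.

0.192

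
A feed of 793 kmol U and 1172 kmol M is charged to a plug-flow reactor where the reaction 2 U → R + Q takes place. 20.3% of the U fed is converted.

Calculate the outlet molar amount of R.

U reacted = 0.203 × 793 = 161 kmol; ν_U = −2, so ξ = 161/2 = 80.49 kmol.
Outlet amounts (n = n₀ + ν ξ):
  U: 793 − 2(80.49) = 632
  R: 0 + 1(80.49) = 80.49
  Q: 0 + 1(80.49) = 80.49
  M: 1172 (inert)

80.5 kmol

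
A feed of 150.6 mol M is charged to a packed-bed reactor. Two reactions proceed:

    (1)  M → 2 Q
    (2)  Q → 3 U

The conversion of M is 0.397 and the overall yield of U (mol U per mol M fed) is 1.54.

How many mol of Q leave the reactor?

42.3 mol

Conversion of M: M consumed = 1ξ₁ = 0.397 × 150.6 → ξ₁ = 59.79 mol.
Yield of U: 3ξ₂ / 150.6 = 1.54 → ξ₂ = 77.31 mol.
Outlet amounts (n = n₀ + Σ ν·ξ):
  M: 150.6 − 1(59.79) = 90.81
  Q: 0 + 2(59.79) − 1(77.31) = 42.27
  U: 0 + 3(77.31) = 231.9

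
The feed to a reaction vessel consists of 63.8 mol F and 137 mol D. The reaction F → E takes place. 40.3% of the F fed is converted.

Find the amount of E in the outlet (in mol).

F reacted = 0.403 × 63.8 = 25.71 mol; ν_F = −1, so ξ = 25.71/1 = 25.71 mol.
Outlet amounts (n = n₀ + ν ξ):
  F: 63.8 − 1(25.71) = 38.09
  E: 0 + 1(25.71) = 25.71
  D: 137 (inert)

25.7 mol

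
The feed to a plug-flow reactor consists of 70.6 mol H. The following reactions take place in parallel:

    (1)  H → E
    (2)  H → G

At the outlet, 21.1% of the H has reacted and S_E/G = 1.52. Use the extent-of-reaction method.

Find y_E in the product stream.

Conversion of H: H consumed = 0.211 × 70.6 = 14.9 mol = 1ξ₁ + 1ξ₂.
Selectivity: 1ξ₁ / (1ξ₂) = 1.52 → ξ₁ = 1.52 ξ₂.
Substitute: (1·1.52 + 1) ξ₂ = 14.9 → ξ₂ = 5.911 mol, ξ₁ = 8.985 mol.
Outlet amounts (n = n₀ + Σ ν·ξ):
  H: 70.6 − 1(8.985) − 1(5.911) = 55.7
  E: 0 + 1(8.985) = 8.985
  G: 0 + 1(5.911) = 5.911
Total out = 70.6 mol; y_E = 8.985 / 70.6 = 0.1273.

0.127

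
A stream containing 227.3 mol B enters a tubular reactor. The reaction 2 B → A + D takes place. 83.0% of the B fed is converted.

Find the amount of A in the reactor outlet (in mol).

B reacted = 0.83 × 227.3 = 188.7 mol; ν_B = −2, so ξ = 188.7/2 = 94.33 mol.
Outlet amounts (n = n₀ + ν ξ):
  B: 227.3 − 2(94.33) = 38.64
  A: 0 + 1(94.33) = 94.33
  D: 0 + 1(94.33) = 94.33

94.3 mol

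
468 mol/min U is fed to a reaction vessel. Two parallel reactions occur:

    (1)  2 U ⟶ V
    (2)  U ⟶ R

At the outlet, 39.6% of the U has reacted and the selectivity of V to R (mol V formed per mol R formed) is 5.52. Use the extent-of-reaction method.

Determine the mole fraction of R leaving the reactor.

Conversion of U: U consumed = 0.396 × 468 = 185.3 mol/min = 2ξ₁ + 1ξ₂.
Selectivity: 1ξ₁ / (1ξ₂) = 5.52 → ξ₁ = 5.52 ξ₂.
Substitute: (2·5.52 + 1) ξ₂ = 185.3 → ξ₂ = 15.39 mol/min, ξ₁ = 84.97 mol/min.
Outlet amounts (n = n₀ + Σ ν·ξ):
  U: 468 − 2(84.97) − 1(15.39) = 282.7
  V: 0 + 1(84.97) = 84.97
  R: 0 + 1(15.39) = 15.39
Total out = 383 mol/min; y_R = 15.39 / 383 = 0.04019.

0.0402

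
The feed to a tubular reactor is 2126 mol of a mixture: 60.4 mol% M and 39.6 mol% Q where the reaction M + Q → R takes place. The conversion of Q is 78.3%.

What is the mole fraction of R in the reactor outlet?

0.449

Q reacted = 0.783 × 841.9 = 659.2 mol; ν_Q = −1, so ξ = 659.2/1 = 659.2 mol.
Outlet amounts (n = n₀ + ν ξ):
  M: 1284 − 1(659.2) = 624.9
  Q: 841.9 − 1(659.2) = 182.7
  R: 0 + 1(659.2) = 659.2
Total out = 1467 mol; y_R = 659.2 / 1467 = 0.4494.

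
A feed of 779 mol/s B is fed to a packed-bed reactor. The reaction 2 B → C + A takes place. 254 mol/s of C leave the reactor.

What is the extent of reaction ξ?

ξ = 254 mol/s

For C: n = n₀ + 1ξ → 254 = 0 + 1ξ, giving ξ = 254 mol/s.
Outlet amounts (n = n₀ + ν ξ):
  B: 779 − 2(254) = 271
  C: 0 + 1(254) = 254
  A: 0 + 1(254) = 254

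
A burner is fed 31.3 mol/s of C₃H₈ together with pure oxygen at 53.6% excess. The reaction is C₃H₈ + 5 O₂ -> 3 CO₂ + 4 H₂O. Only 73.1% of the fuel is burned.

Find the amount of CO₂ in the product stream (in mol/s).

Stoichiometric O₂ = 5 × 31.3 = 156.5 mol/s; O₂ fed = 156.5 × 1.536 = 240.4 mol/s.
Fuel reacted = 0.731 × 31.3 → ξ = 22.88 mol/s.
Outlet (n = n₀ + ν ξ):
  C₃H₈: 31.3 − 1(22.88) = 8.42
  O₂: 240.4 − 5(22.88) = 126
  CO₂: 0 + 3(22.88) = 68.64
  H₂O: 0 + 4(22.88) = 91.52

68.6 mol/s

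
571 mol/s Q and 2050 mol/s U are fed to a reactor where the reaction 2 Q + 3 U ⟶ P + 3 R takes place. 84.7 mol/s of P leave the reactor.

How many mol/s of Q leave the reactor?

For P: n = n₀ + 1ξ → 84.7 = 0 + 1ξ, giving ξ = 84.7 mol/s.
Outlet amounts (n = n₀ + ν ξ):
  Q: 571 − 2(84.7) = 401.6
  U: 2050 − 3(84.7) = 1796
  P: 0 + 1(84.7) = 84.7
  R: 0 + 3(84.7) = 254.1

402 mol/s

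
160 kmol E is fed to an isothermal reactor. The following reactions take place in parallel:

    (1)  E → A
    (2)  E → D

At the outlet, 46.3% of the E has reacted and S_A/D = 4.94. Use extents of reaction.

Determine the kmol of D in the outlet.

Conversion of E: E consumed = 0.463 × 160 = 74.08 kmol = 1ξ₁ + 1ξ₂.
Selectivity: 1ξ₁ / (1ξ₂) = 4.94 → ξ₁ = 4.94 ξ₂.
Substitute: (1·4.94 + 1) ξ₂ = 74.08 → ξ₂ = 12.47 kmol, ξ₁ = 61.61 kmol.
Outlet amounts (n = n₀ + Σ ν·ξ):
  E: 160 − 1(61.61) − 1(12.47) = 85.92
  A: 0 + 1(61.61) = 61.61
  D: 0 + 1(12.47) = 12.47

12.5 kmol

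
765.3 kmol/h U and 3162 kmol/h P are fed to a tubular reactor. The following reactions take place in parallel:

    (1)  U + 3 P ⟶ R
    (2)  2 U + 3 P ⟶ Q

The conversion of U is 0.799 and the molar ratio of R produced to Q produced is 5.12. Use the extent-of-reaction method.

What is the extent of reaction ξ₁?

ξ₁ = 440 kmol/h

Conversion of U: U consumed = 0.799 × 765.3 = 611.5 kmol/h = 1ξ₁ + 2ξ₂.
Selectivity: 1ξ₁ / (1ξ₂) = 5.12 → ξ₁ = 5.12 ξ₂.
Substitute: (1·5.12 + 2) ξ₂ = 611.5 → ξ₂ = 85.88 kmol/h, ξ₁ = 439.7 kmol/h.
Outlet amounts (n = n₀ + Σ ν·ξ):
  U: 765.3 − 1(439.7) − 2(85.88) = 153.8
  P: 3162 − 3(439.7) − 3(85.88) = 1585
  R: 0 + 1(439.7) = 439.7
  Q: 0 + 1(85.88) = 85.88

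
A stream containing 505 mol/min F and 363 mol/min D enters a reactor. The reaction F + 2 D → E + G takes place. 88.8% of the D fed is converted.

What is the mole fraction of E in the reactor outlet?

0.228

D reacted = 0.888 × 363 = 322.3 mol/min; ν_D = −2, so ξ = 322.3/2 = 161.2 mol/min.
Outlet amounts (n = n₀ + ν ξ):
  F: 505 − 1(161.2) = 343.8
  D: 363 − 2(161.2) = 40.66
  E: 0 + 1(161.2) = 161.2
  G: 0 + 1(161.2) = 161.2
Total out = 706.8 mol/min; y_E = 161.2 / 706.8 = 0.228.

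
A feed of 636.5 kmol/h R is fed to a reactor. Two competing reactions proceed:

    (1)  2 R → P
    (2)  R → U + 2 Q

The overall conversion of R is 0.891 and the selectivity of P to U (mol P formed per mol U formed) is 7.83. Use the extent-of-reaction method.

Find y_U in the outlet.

Conversion of R: R consumed = 0.891 × 636.5 = 567.1 kmol/h = 2ξ₁ + 1ξ₂.
Selectivity: 1ξ₁ / (1ξ₂) = 7.83 → ξ₁ = 7.83 ξ₂.
Substitute: (2·7.83 + 1) ξ₂ = 567.1 → ξ₂ = 34.04 kmol/h, ξ₁ = 266.5 kmol/h.
Outlet amounts (n = n₀ + Σ ν·ξ):
  R: 636.5 − 2(266.5) − 1(34.04) = 69.38
  P: 0 + 1(266.5) = 266.5
  U: 0 + 1(34.04) = 34.04
  Q: 0 + 2(34.04) = 68.08
Total out = 438 kmol/h; y_U = 34.04 / 438 = 0.07771.

0.0777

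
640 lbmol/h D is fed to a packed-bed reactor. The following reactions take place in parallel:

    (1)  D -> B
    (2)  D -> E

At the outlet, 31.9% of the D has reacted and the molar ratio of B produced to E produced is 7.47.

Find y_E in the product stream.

0.0377

Conversion of D: D consumed = 0.319 × 640 = 204.2 lbmol/h = 1ξ₁ + 1ξ₂.
Selectivity: 1ξ₁ / (1ξ₂) = 7.47 → ξ₁ = 7.47 ξ₂.
Substitute: (1·7.47 + 1) ξ₂ = 204.2 → ξ₂ = 24.1 lbmol/h, ξ₁ = 180.1 lbmol/h.
Outlet amounts (n = n₀ + Σ ν·ξ):
  D: 640 − 1(180.1) − 1(24.1) = 435.8
  B: 0 + 1(180.1) = 180.1
  E: 0 + 1(24.1) = 24.1
Total out = 640 lbmol/h; y_E = 24.1 / 640 = 0.03766.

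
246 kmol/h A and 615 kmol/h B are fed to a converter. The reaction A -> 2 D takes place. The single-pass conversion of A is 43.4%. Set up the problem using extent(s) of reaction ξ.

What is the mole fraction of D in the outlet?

A reacted = 0.434 × 246 = 106.8 kmol/h; ν_A = −1, so ξ = 106.8/1 = 106.8 kmol/h.
Outlet amounts (n = n₀ + ν ξ):
  A: 246 − 1(106.8) = 139.2
  D: 0 + 2(106.8) = 213.5
  B: 615 (inert)
Total out = 967.8 kmol/h; y_D = 213.5 / 967.8 = 0.2206.

0.221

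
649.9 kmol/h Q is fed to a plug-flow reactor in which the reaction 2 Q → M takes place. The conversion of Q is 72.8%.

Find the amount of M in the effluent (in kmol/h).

Q reacted = 0.728 × 649.9 = 473.1 kmol/h; ν_Q = −2, so ξ = 473.1/2 = 236.6 kmol/h.
Outlet amounts (n = n₀ + ν ξ):
  Q: 649.9 − 2(236.6) = 176.8
  M: 0 + 1(236.6) = 236.6

237 kmol/h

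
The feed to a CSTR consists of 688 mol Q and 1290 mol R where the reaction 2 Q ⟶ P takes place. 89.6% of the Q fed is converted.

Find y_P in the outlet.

Q reacted = 0.896 × 688 = 616.4 mol; ν_Q = −2, so ξ = 616.4/2 = 308.2 mol.
Outlet amounts (n = n₀ + ν ξ):
  Q: 688 − 2(308.2) = 71.55
  P: 0 + 1(308.2) = 308.2
  R: 1290 (inert)
Total out = 1670 mol; y_P = 308.2 / 1670 = 0.1846.

0.185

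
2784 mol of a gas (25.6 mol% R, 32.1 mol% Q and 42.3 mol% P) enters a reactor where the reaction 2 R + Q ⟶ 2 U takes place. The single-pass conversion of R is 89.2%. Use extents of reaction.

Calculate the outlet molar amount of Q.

576 mol

R reacted = 0.892 × 712.7 = 635.7 mol; ν_R = −2, so ξ = 635.7/2 = 317.9 mol.
Outlet amounts (n = n₀ + ν ξ):
  R: 712.7 − 2(317.9) = 76.97
  Q: 893.7 − 1(317.9) = 575.8
  U: 0 + 2(317.9) = 635.7
  P: 1178 (inert)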